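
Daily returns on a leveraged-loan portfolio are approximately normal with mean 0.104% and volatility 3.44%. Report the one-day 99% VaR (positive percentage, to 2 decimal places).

At 99% one-sided, z = 2.326.
VaR = −μ + z·σ = −(0.104%) + 2.326 × 3.44% = 7.897%.

7.90%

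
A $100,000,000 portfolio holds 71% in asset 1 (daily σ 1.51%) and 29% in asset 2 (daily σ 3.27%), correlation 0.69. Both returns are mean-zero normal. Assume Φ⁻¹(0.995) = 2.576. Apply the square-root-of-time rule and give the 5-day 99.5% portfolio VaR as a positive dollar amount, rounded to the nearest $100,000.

σ_p = √(0.71²·1.51² + 0.29²·3.27² + 2·0.69·0.71·0.29·1.51·3.27) = 1.858%.
σ_{5d} = 1.858% × √5 = 4.155%.
VaR = 2.576 × 4.155% = 10.703%; on $100,000,000 that is $10,703,000.

$10,700,000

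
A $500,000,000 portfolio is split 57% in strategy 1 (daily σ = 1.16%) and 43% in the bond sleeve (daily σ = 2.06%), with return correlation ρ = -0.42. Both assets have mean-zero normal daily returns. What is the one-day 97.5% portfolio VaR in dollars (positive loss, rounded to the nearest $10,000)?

$8,370,000

σ_p² = 0.57²·1.16² + 0.43²·2.06² + 2·-0.42·0.57·0.43·1.16·2.06 = 0.7298 (%²).
σ_p = √0.7298 = 0.854%.
At 97.5%, z = 1.960.
VaR = 1.960 × 0.854% = 1.674%; on $500,000,000 that is $8,370,000.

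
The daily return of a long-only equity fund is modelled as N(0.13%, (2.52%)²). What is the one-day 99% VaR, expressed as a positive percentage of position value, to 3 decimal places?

At 99% one-sided, z = 2.326.
VaR = −μ + z·σ = −(0.13%) + 2.326 × 2.52% = 5.732%.

5.732%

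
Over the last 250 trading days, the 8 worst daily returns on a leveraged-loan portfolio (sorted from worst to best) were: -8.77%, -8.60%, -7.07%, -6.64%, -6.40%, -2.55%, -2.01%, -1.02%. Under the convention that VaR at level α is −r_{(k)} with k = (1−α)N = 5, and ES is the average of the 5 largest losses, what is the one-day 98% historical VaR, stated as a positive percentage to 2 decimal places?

6.40%

k = 5; the 5th lowest return is -6.40%, so VaR = 6.40%.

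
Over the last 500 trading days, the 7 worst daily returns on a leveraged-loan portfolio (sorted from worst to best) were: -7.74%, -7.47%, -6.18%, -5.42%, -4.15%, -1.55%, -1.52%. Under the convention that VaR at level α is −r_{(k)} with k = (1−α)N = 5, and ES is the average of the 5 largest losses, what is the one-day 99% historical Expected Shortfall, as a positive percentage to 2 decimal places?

6.19%

The 5 worst returns sum to -30.96%.
ES = −(-30.96%) / 5 = 6.192% ≈ 6.19%.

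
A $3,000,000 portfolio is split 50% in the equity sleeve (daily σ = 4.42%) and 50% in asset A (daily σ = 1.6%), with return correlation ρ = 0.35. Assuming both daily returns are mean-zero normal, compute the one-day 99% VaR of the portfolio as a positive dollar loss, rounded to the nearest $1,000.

$181,000

σ_p² = 0.5²·4.42² + 0.5²·1.6² + 2·0.35·0.5·0.5·4.42·1.6 = 6.7617 (%²).
σ_p = √6.7617 = 2.600%.
At 99%, z = 2.326.
VaR = 2.326 × 2.600% = 6.048%; on $3,000,000 that is $181,440.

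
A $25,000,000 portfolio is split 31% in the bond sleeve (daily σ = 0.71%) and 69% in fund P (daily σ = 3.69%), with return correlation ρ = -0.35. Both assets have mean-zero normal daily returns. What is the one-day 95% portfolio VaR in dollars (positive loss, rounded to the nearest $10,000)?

$1,020,000

σ_p² = 0.31²·0.71² + 0.69²·3.69² + 2·-0.35·0.31·0.69·0.71·3.69 = 6.1388 (%²).
σ_p = √6.1388 = 2.478%.
At 95%, z = 1.645.
VaR = 1.645 × 2.478% = 4.076%; on $25,000,000 that is $1,019,000.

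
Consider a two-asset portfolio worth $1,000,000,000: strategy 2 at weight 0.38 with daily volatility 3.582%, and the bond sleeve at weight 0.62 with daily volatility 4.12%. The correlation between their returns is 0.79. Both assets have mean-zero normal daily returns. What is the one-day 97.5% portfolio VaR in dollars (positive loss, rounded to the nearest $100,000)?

σ_p² = 0.38²·3.582² + 0.62²·4.12² + 2·0.79·0.38·0.62·3.582·4.12 = 13.8713 (%²).
σ_p = √13.8713 = 3.724%.
At 97.5%, z = 1.960.
VaR = 1.960 × 3.724% = 7.299%; on $1,000,000,000 that is $72,990,000.

$73,000,000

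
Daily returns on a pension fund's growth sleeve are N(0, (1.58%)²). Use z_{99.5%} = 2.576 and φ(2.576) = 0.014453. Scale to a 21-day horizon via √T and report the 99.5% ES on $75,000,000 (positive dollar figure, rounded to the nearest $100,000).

$15,700,000

σ_{21d} = 1.58% × √21 = 7.240%.
ES multiplier = φ(z)/(1−α) = 0.014453/0.005 = 2.891.
ES = 7.240% × 2.891 = 20.931%; on $75,000,000: $15,698,250.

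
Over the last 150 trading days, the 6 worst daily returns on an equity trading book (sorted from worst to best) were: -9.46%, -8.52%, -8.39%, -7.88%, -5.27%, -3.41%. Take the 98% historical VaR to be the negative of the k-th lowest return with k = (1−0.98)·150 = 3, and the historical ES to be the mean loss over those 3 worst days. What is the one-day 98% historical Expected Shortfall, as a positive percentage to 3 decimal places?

8.790%

The 3 worst returns sum to -26.37%.
ES = −(-26.37%) / 3 = 8.79% ≈ 8.790%.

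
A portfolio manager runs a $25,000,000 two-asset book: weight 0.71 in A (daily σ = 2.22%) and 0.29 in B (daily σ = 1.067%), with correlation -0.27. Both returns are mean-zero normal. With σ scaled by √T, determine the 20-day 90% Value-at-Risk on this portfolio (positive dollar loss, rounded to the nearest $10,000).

$2,180,000

σ_p = √(0.71²·2.22² + 0.29²·1.067² + 2·-0.27·0.71·0.29·2.22·1.067) = 1.522%.
σ_{20d} = 1.522% × √20 = 6.807%.
z(90%) = 1.282.
VaR = 1.282 × 6.807% = 8.727%; on $25,000,000 that is $2,181,750.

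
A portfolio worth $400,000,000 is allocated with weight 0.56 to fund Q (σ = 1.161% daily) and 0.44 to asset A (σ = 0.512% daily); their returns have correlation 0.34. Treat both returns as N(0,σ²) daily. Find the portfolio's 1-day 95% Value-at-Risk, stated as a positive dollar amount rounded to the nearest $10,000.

σ_p² = 0.56²·1.161² + 0.44²·0.512² + 2·0.34·0.56·0.44·1.161·0.512 = 0.5731 (%²).
σ_p = √0.5731 = 0.757%.
At 95%, z = 1.645.
VaR = 1.645 × 0.757% = 1.245%; on $400,000,000 that is $4,980,000.

$4,980,000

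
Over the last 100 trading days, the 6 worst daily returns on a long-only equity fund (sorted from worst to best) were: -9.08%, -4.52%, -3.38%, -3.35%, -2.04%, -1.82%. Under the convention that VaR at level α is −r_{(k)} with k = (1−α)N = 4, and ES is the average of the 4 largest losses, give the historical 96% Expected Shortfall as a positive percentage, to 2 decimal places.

5.08%

The 4 worst returns sum to -20.33%.
ES = −(-20.33%) / 4 = 5.0825% ≈ 5.08%.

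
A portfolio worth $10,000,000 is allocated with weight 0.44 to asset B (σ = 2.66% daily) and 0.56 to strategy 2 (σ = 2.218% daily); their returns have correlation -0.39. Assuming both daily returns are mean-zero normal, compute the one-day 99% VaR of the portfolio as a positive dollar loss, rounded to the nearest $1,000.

σ_p² = 0.44²·2.66² + 0.56²·2.218² + 2·-0.39·0.44·0.56·2.66·2.218 = 1.7787 (%²).
σ_p = √1.7787 = 1.334%.
At 99%, z = 2.326.
VaR = 2.326 × 1.334% = 3.103%; on $10,000,000 that is $310,300.

$310,000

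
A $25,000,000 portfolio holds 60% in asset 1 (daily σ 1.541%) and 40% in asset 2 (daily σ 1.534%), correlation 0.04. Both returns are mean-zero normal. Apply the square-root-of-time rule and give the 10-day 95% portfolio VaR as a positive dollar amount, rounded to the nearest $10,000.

$1,470,000

σ_p = √(0.6²·1.541² + 0.4²·1.534² + 2·0.04·0.6·0.4·1.541·1.534) = 1.130%.
σ_{10d} = 1.130% × √10 = 3.573%.
z(95%) = 1.645.
VaR = 1.645 × 3.573% = 5.878%; on $25,000,000 that is $1,469,500.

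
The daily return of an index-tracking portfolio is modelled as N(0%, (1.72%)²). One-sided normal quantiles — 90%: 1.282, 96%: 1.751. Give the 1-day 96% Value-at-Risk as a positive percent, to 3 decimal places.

3.012%

VaR = z·σ = 1.751 × 1.72% = 3.012%.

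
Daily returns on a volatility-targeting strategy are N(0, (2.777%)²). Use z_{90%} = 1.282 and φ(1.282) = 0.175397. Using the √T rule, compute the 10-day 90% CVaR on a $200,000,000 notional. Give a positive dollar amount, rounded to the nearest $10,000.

$30,810,000

σ_{10d} = 2.777% × √10 = 8.782%.
ES multiplier = φ(z)/(1−α) = 0.175397/0.1 = 1.754.
ES = 8.782% × 1.754 = 15.404%; on $200,000,000: $30,808,000.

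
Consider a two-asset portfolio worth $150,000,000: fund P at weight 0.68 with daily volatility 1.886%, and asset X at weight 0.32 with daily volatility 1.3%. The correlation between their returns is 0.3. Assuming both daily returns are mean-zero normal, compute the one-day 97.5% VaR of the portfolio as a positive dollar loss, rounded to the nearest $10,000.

σ_p² = 0.68²·1.886² + 0.32²·1.3² + 2·0.3·0.68·0.32·1.886·1.3 = 2.1379 (%²).
σ_p = √2.1379 = 1.462%.
At 97.5%, z = 1.960.
VaR = 1.960 × 1.462% = 2.866%; on $150,000,000 that is $4,299,000.

$4,300,000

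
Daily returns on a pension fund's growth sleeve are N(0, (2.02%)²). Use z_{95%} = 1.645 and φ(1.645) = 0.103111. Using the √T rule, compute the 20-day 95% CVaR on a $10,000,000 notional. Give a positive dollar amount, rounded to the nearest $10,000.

$1,860,000

σ_{20d} = 2.02% × √20 = 9.034%.
ES multiplier = φ(z)/(1−α) = 0.103111/0.05 = 2.062.
ES = 9.034% × 2.062 = 18.628%; on $10,000,000: $1,862,800.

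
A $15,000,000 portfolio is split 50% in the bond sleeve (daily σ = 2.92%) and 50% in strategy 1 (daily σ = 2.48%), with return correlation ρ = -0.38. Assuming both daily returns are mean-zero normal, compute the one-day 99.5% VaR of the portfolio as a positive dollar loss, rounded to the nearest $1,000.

$585,000

σ_p² = 0.5²·2.92² + 0.5²·2.48² + 2·-0.38·0.5·0.5·2.92·2.48 = 2.2933 (%²).
σ_p = √2.2933 = 1.514%.
At 99.5%, z = 2.576.
VaR = 2.576 × 1.514% = 3.900%; on $15,000,000 that is $585,000.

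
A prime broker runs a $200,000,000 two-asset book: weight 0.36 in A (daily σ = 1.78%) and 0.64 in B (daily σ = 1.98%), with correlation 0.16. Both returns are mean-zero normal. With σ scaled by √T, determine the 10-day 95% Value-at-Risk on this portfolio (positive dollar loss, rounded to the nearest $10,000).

σ_p = √(0.36²·1.78² + 0.64²·1.98² + 2·0.16·0.36·0.64·1.78·1.98) = 1.509%.
σ_{10d} = 1.509% × √10 = 4.772%.
z(95%) = 1.645.
VaR = 1.645 × 4.772% = 7.850%; on $200,000,000 that is $15,700,000.

$15,700,000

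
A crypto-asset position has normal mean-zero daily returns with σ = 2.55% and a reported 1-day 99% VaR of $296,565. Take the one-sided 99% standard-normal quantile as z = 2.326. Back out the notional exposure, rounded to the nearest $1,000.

$5,000,000

VaR as a fraction of value: z·σ = 2.326 × 2.55% = 5.9313%.
Position = $296,565 / 0.059313 = $5,000,000.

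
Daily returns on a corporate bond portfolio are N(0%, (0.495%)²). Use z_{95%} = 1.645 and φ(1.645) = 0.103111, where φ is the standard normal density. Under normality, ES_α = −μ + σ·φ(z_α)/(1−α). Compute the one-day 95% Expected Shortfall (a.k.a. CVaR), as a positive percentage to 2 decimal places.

1.02%

Tail multiplier: φ(z)/(1−α) = 0.103111 / 0.05 = 2.062.
ES = 0.495% × 2.062 = 1.021%.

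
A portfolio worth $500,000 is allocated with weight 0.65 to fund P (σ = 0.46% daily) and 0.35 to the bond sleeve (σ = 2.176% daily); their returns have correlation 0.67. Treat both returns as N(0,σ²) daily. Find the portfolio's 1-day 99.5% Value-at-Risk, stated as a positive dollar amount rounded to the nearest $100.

σ_p² = 0.65²·0.46² + 0.35²·2.176² + 2·0.67·0.65·0.35·0.46·2.176 = 0.9746 (%²).
σ_p = √0.9746 = 0.987%.
At 99.5%, z = 2.576.
VaR = 2.576 × 0.987% = 2.543%; on $500,000 that is $12,715.

$12,700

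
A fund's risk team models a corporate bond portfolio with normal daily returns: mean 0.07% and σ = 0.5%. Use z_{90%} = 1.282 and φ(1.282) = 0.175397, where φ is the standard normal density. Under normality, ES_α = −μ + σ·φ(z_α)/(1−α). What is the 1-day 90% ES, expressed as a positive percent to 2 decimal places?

Tail multiplier: φ(z)/(1−α) = 0.175397 / 0.1 = 1.754.
ES = −(0.07%) + 0.5% × 1.754 = 0.807%.

0.81%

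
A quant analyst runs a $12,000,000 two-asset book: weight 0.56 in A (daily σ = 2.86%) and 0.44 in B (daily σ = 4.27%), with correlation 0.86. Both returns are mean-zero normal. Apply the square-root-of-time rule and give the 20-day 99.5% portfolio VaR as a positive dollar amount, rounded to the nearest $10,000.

$4,640,000

σ_p = √(0.56²·2.86² + 0.44²·4.27² + 2·0.86·0.56·0.44·2.86·4.27) = 3.357%.
σ_{20d} = 3.357% × √20 = 15.013%.
z(99.5%) = 2.576.
VaR = 2.576 × 15.013% = 38.673%; on $12,000,000 that is $4,640,760.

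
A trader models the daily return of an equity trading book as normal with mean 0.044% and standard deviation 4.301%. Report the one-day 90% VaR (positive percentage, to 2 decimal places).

5.47%

At 90% one-sided, z = 1.282.
VaR = −μ + z·σ = −(0.044%) + 1.282 × 4.301% = 5.470%.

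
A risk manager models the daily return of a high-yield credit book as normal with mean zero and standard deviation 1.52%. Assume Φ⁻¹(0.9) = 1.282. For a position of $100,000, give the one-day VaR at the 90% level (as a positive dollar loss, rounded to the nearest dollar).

$1,949

VaR = z·σ = 1.282 × 1.52% = 1.949%.
On $100,000: 0.01949 × $100,000 = $1,949.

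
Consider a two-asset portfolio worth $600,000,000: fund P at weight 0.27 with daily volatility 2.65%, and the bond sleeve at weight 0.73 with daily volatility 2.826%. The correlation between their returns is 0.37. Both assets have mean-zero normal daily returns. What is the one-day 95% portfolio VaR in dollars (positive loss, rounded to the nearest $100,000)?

σ_p² = 0.27²·2.65² + 0.73²·2.826² + 2·0.37·0.27·0.73·2.65·2.826 = 5.8601 (%²).
σ_p = √5.8601 = 2.421%.
At 95%, z = 1.645.
VaR = 1.645 × 2.421% = 3.983%; on $600,000,000 that is $23,898,000.

$23,900,000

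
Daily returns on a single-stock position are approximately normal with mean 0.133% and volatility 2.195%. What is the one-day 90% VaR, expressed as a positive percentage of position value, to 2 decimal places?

2.68%

At 90% one-sided, z = 1.282.
VaR = −μ + z·σ = −(0.133%) + 1.282 × 2.195% = 2.681%.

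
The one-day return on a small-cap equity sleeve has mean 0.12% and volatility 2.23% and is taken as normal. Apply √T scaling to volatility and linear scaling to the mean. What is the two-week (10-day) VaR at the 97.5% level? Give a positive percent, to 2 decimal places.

12.62%

At 97.5%, z = 1.960.
σ_{10d} = 2.23% × √10 = 7.052%; μ_{10d} = 10 × 0.12% = 1.200%.
VaR = −(1.200%) + 1.960 × 7.052% = 12.622%.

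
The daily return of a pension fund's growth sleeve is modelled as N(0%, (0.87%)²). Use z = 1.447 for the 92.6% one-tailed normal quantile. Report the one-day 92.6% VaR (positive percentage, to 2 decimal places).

1.26%

VaR = z·σ = 1.447 × 0.87% = 1.259%.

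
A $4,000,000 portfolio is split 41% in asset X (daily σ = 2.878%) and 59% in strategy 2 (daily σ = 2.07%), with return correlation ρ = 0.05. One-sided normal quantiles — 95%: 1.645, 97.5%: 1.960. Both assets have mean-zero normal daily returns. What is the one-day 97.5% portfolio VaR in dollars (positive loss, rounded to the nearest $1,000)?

$136,000

σ_p² = 0.41²·2.878² + 0.59²·2.07² + 2·0.05·0.41·0.59·2.878·2.07 = 3.0280 (%²).
σ_p = √3.0280 = 1.740%.
VaR = 1.960 × 1.740% = 3.410%; on $4,000,000 that is $136,400.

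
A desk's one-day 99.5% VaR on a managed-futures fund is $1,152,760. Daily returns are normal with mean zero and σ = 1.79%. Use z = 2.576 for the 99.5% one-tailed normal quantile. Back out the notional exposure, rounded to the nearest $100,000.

$25,000,000

VaR as a fraction of value: z·σ = 2.576 × 1.79% = 4.61104%.
Position = $1,152,760 / 0.0461104 = $25,000,000.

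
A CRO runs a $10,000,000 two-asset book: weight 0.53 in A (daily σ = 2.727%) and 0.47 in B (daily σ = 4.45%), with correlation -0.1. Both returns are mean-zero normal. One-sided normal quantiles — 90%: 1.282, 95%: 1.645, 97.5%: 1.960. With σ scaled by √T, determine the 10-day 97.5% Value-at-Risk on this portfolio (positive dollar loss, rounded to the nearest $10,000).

$1,500,000

σ_p = √(0.53²·2.727² + 0.47²·4.45² + 2·-0.1·0.53·0.47·2.727·4.45) = 2.420%.
σ_{10d} = 2.420% × √10 = 7.653%.
VaR = 1.960 × 7.653% = 15.000%; on $10,000,000 that is $1,500,000.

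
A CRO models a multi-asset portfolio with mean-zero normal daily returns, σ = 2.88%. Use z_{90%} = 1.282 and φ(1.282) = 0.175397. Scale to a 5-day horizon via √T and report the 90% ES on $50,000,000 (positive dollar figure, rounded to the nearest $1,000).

$5,648,000

σ_{5d} = 2.88% × √5 = 6.440%.
ES multiplier = φ(z)/(1−α) = 0.175397/0.1 = 1.754.
ES = 6.440% × 1.754 = 11.296%; on $50,000,000: $5,648,000.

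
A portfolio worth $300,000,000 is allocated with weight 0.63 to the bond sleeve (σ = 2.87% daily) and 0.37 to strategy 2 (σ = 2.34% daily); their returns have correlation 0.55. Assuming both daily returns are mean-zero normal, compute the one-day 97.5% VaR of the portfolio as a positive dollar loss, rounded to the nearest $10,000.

$14,090,000

σ_p² = 0.63²·2.87² + 0.37²·2.34² + 2·0.55·0.63·0.37·2.87·2.34 = 5.7408 (%²).
σ_p = √5.7408 = 2.396%.
At 97.5%, z = 1.960.
VaR = 1.960 × 2.396% = 4.696%; on $300,000,000 that is $14,088,000.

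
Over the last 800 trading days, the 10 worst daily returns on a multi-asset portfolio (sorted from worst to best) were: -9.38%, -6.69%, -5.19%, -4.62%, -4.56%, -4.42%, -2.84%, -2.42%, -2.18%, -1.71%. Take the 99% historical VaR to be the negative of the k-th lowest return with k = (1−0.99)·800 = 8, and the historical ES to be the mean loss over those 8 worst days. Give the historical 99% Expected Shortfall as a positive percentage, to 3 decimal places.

The 8 worst returns sum to -40.12%.
ES = −(-40.12%) / 8 = 5.015%.

5.015%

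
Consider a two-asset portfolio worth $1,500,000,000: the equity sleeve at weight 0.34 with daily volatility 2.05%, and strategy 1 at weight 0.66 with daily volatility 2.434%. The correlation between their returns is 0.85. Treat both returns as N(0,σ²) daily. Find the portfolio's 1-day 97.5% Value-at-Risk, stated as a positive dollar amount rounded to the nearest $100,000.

σ_p² = 0.34²·2.05² + 0.66²·2.434² + 2·0.85·0.34·0.66·2.05·2.434 = 4.9699 (%²).
σ_p = √4.9699 = 2.229%.
At 97.5%, z = 1.960.
VaR = 1.960 × 2.229% = 4.369%; on $1,500,000,000 that is $65,535,000.

$65,500,000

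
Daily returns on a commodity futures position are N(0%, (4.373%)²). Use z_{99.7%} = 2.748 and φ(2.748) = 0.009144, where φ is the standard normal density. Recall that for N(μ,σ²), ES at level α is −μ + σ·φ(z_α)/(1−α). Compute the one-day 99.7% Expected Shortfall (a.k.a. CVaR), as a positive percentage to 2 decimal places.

Tail multiplier: φ(z)/(1−α) = 0.009144 / 0.003 = 3.048.
ES = 4.373% × 3.048 = 13.329%.

13.33%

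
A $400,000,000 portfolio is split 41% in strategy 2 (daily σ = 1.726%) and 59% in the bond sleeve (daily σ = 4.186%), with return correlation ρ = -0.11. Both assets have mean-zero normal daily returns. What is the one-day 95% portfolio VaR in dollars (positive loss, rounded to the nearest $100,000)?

σ_p² = 0.41²·1.726² + 0.59²·4.186² + 2·-0.11·0.41·0.59·1.726·4.186 = 6.2159 (%²).
σ_p = √6.2159 = 2.493%.
At 95%, z = 1.645.
VaR = 1.645 × 2.493% = 4.101%; on $400,000,000 that is $16,404,000.

$16,400,000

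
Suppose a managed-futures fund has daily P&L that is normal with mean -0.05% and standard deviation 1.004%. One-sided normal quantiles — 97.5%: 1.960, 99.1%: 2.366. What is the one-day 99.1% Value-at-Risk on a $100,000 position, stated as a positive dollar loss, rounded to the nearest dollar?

$2,425

VaR = −μ + z·σ = −(-0.05%) + 2.366 × 1.004% = 2.425%.
On $100,000: 0.02425 × $100,000 = $2,425.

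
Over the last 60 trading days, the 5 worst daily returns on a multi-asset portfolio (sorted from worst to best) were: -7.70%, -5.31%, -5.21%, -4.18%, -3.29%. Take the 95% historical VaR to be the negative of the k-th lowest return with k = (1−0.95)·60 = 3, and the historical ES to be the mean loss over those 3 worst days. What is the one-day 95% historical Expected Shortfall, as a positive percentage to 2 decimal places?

The 3 worst returns sum to -18.22%.
ES = −(-18.22%) / 3 = 6.0733…% ≈ 6.07%.

6.07%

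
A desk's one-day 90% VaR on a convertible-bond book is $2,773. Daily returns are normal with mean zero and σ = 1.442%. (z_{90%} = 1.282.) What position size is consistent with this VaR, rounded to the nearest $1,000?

VaR as a fraction of value: z·σ = 1.282 × 1.442% = 1.84864%.
Position = $2,773 / 0.0184864 = $150,002.

$150,000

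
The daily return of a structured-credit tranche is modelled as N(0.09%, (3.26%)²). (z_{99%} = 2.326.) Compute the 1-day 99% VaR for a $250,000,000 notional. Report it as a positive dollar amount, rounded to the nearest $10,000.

$18,730,000

VaR = −μ + z·σ = −(0.09%) + 2.326 × 3.26% = 7.493%.
On $250,000,000: 0.07493 × $250,000,000 = $18,732,500.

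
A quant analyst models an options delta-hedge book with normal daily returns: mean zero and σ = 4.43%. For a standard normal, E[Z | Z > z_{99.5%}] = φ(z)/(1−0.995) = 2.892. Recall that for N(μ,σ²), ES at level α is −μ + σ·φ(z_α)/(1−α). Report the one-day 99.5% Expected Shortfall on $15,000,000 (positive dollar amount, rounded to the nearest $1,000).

ES = 4.43% × 2.892 = 12.812%.
On $15,000,000: 0.12812 × $15,000,000 = $1,921,800.

$1,922,000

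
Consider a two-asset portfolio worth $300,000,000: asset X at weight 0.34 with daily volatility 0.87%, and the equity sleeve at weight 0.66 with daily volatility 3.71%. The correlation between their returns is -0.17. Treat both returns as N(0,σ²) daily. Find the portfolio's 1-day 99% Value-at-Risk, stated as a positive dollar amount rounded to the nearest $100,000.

σ_p² = 0.34²·0.87² + 0.66²·3.71² + 2·-0.17·0.34·0.66·0.87·3.71 = 5.8369 (%²).
σ_p = √5.8369 = 2.416%.
At 99%, z = 2.326.
VaR = 2.326 × 2.416% = 5.620%; on $300,000,000 that is $16,860,000.

$16,900,000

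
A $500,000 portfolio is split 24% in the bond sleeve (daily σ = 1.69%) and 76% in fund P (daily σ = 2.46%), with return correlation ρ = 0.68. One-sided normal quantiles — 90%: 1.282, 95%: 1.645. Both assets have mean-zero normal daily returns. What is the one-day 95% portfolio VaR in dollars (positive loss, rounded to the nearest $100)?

$17,800

σ_p² = 0.24²·1.69² + 0.76²·2.46² + 2·0.68·0.24·0.76·1.69·2.46 = 4.6912 (%²).
σ_p = √4.6912 = 2.166%.
VaR = 1.645 × 2.166% = 3.563%; on $500,000 that is $17,815.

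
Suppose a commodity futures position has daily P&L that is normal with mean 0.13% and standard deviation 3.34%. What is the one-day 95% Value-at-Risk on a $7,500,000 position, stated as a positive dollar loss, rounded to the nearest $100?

At 95% one-sided, z = 1.645.
VaR = −μ + z·σ = −(0.13%) + 1.645 × 3.34% = 5.364%.
On $7,500,000: 0.05364 × $7,500,000 = $402,300.

$402,300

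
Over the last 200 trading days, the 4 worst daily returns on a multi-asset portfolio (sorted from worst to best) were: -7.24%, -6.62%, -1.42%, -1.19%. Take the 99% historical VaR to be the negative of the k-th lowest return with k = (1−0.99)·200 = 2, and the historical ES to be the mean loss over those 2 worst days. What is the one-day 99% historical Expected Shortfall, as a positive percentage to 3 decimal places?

The 2 worst returns sum to -13.86%.
ES = −(-13.86%) / 2 = 6.93% ≈ 6.930%.

6.930%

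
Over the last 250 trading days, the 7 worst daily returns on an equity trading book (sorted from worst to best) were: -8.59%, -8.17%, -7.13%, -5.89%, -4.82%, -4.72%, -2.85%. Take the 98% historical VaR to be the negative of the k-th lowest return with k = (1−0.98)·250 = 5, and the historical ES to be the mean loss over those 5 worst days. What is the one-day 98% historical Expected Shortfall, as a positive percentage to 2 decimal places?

6.92%

The 5 worst returns sum to -34.60%.
ES = −(-34.60%) / 5 = 6.92%.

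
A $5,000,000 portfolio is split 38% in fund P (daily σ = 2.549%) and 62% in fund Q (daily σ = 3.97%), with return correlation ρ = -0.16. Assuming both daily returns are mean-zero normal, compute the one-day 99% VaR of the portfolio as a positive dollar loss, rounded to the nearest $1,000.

$290,000

σ_p² = 0.38²·2.549² + 0.62²·3.97² + 2·-0.16·0.38·0.62·2.549·3.97 = 6.2338 (%²).
σ_p = √6.2338 = 2.497%.
At 99%, z = 2.326.
VaR = 2.326 × 2.497% = 5.808%; on $5,000,000 that is $290,400.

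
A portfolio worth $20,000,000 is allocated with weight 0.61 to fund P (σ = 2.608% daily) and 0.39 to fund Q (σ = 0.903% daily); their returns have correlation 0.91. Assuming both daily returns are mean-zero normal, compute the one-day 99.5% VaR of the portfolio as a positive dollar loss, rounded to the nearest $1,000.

$988,000

σ_p² = 0.61²·2.608² + 0.39²·0.903² + 2·0.91·0.61·0.39·2.608·0.903 = 3.6746 (%²).
σ_p = √3.6746 = 1.917%.
At 99.5%, z = 2.576.
VaR = 2.576 × 1.917% = 4.938%; on $20,000,000 that is $987,600.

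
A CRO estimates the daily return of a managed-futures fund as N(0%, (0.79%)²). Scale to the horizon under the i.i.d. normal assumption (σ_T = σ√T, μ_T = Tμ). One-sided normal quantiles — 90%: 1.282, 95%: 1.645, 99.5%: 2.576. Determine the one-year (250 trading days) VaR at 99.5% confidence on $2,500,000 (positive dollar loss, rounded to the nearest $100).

$804,400

σ_{250d} = 0.79% × √250 = 12.491%.
VaR = 2.576 × 12.491% = 32.177%.
On $2,500,000: 0.32177 × $2,500,000 = $804,425.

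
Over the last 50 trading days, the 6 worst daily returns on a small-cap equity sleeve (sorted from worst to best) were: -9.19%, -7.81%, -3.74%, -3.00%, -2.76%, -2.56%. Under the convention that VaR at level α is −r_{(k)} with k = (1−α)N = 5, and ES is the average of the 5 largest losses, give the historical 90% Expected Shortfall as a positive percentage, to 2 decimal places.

The 5 worst returns sum to -26.50%.
ES = −(-26.50%) / 5 = 5.3% ≈ 5.30%.

5.30%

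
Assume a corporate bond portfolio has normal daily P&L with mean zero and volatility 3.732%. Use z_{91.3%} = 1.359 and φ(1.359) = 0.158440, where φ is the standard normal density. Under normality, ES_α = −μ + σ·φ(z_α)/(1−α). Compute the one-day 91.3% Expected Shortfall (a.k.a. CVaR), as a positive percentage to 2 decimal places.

6.80%

Tail multiplier: φ(z)/(1−α) = 0.158440 / 0.087 = 1.821.
ES = 3.732% × 1.821 = 6.796%.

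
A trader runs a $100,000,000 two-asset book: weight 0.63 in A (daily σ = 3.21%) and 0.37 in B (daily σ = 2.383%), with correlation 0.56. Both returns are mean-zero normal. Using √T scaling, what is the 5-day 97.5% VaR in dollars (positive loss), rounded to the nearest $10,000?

$11,480,000

σ_p = √(0.63²·3.21² + 0.37²·2.383² + 2·0.56·0.63·0.37·3.21·2.383) = 2.620%.
σ_{5d} = 2.620% × √5 = 5.858%.
z(97.5%) = 1.960.
VaR = 1.960 × 5.858% = 11.482%; on $100,000,000 that is $11,482,000.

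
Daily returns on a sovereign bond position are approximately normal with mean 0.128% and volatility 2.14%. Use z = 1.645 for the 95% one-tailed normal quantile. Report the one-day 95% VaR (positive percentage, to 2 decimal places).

3.39%

VaR = −μ + z·σ = −(0.128%) + 1.645 × 2.14% = 3.392%.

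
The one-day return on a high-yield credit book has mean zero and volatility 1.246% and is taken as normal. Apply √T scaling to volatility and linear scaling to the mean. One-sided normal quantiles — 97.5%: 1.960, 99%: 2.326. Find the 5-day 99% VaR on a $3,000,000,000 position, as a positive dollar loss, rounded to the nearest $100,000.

σ_{5d} = 1.246% × √5 = 2.786%.
VaR = 2.326 × 2.786% = 6.480%.
On $3,000,000,000: 0.06480 × $3,000,000,000 = $194,400,000.

$194,400,000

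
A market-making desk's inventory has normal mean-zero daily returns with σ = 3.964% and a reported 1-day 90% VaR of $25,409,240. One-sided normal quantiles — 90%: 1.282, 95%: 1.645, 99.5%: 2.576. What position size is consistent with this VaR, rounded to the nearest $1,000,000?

VaR as a fraction of value: z·σ = 1.282 × 3.964% = 5.08185%.
Position = $25,409,240 / 0.0508185 = $500,000,000.

$500,000,000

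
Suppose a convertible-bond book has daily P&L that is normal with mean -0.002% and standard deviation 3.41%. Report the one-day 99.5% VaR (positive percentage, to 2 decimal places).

At 99.5% one-sided, z = 2.576.
VaR = −μ + z·σ = −(-0.002%) + 2.576 × 3.41% = 8.786%.

8.79%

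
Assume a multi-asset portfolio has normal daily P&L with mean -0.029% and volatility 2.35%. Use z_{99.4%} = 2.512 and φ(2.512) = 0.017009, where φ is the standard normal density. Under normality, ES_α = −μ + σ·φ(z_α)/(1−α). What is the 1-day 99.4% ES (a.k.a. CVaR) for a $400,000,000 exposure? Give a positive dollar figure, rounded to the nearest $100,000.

$26,800,000

Tail multiplier: φ(z)/(1−α) = 0.017009 / 0.006 = 2.835.
ES = −(-0.029%) + 2.35% × 2.835 = 6.691%.
On $400,000,000: 0.06691 × $400,000,000 = $26,764,000.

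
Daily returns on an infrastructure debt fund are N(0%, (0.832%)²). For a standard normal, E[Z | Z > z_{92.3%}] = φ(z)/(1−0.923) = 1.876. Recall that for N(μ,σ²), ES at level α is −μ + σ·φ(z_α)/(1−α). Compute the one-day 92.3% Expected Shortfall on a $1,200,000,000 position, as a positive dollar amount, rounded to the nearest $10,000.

ES = 0.832% × 1.876 = 1.561%.
On $1,200,000,000: 0.01561 × $1,200,000,000 = $18,732,000.

$18,730,000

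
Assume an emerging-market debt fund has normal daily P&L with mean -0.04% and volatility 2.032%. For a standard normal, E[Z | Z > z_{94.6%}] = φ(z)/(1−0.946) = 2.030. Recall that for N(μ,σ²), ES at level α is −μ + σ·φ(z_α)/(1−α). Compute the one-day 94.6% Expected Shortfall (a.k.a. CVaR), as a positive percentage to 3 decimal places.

4.165%

ES = −(-0.04%) + 2.032% × 2.030 = 4.165%.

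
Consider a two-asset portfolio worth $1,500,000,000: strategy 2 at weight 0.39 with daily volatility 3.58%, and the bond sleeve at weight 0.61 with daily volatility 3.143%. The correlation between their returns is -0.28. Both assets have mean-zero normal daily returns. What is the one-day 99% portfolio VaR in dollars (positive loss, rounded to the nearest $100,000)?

$70,900,000

σ_p² = 0.39²·3.58² + 0.61²·3.143² + 2·-0.28·0.39·0.61·3.58·3.143 = 4.1261 (%²).
σ_p = √4.1261 = 2.031%.
At 99%, z = 2.326.
VaR = 2.326 × 2.031% = 4.724%; on $1,500,000,000 that is $70,860,000.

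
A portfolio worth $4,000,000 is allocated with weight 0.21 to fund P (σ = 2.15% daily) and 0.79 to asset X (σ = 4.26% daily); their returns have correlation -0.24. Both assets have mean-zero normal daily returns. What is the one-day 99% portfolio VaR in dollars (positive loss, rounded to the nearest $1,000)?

$306,000

σ_p² = 0.21²·2.15² + 0.79²·4.26² + 2·-0.24·0.21·0.79·2.15·4.26 = 10.8004 (%²).
σ_p = √10.8004 = 3.286%.
At 99%, z = 2.326.
VaR = 2.326 × 3.286% = 7.643%; on $4,000,000 that is $305,720.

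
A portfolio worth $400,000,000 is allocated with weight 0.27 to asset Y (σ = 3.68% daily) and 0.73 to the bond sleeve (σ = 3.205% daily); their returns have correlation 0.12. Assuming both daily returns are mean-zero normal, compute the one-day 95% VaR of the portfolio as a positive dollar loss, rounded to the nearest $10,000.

σ_p² = 0.27²·3.68² + 0.73²·3.205² + 2·0.12·0.27·0.73·3.68·3.205 = 7.0191 (%²).
σ_p = √7.0191 = 2.649%.
At 95%, z = 1.645.
VaR = 1.645 × 2.649% = 4.358%; on $400,000,000 that is $17,432,000.

$17,430,000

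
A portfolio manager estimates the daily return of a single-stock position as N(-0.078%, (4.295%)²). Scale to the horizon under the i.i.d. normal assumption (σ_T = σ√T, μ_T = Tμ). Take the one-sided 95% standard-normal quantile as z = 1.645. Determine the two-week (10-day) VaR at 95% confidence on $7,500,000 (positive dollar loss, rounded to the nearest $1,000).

$1,734,000

σ_{10d} = 4.295% × √10 = 13.582%; μ_{10d} = 10 × -0.078% = -0.780%.
VaR = −(-0.780%) + 1.645 × 13.582% = 23.122%.
On $7,500,000: 0.23122 × $7,500,000 = $1,734,150.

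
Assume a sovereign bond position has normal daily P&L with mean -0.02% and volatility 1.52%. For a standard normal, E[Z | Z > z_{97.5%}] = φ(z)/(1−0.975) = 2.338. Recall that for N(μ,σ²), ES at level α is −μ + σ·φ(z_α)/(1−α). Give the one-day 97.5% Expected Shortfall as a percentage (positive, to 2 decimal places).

3.57%

ES = −(-0.02%) + 1.52% × 2.338 = 3.574%.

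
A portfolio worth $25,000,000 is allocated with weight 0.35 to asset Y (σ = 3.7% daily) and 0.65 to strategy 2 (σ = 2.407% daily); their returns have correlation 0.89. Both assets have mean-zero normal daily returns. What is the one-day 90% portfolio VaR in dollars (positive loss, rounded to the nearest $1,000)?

σ_p² = 0.35²·3.7² + 0.65²·2.407² + 2·0.89·0.35·0.65·3.7·2.407 = 7.7313 (%²).
σ_p = √7.7313 = 2.781%.
At 90%, z = 1.282.
VaR = 1.282 × 2.781% = 3.565%; on $25,000,000 that is $891,250.

$891,000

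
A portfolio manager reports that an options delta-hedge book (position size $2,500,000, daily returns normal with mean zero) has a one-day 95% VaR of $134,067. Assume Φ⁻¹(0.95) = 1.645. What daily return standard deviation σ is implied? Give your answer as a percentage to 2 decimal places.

VaR as a fraction: $134,067 / $2,500,000 = 5.363%.
σ = VaR / z = 5.363% / 1.645 = 3.260%.

3.26%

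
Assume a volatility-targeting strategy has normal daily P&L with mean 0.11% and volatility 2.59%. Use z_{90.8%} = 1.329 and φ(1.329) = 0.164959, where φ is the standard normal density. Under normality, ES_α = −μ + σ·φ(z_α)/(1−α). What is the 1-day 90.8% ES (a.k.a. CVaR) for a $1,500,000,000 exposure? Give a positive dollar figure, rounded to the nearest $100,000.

$68,000,000

Tail multiplier: φ(z)/(1−α) = 0.164959 / 0.092 = 1.793.
ES = −(0.11%) + 2.59% × 1.793 = 4.534%.
On $1,500,000,000: 0.04534 × $1,500,000,000 = $68,010,000.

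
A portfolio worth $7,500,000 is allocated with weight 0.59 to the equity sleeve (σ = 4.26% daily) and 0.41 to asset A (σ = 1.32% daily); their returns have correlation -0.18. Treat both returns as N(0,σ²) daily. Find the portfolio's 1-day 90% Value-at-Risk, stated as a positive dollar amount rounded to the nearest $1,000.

$238,000

σ_p² = 0.59²·4.26² + 0.41²·1.32² + 2·-0.18·0.59·0.41·4.26·1.32 = 6.1204 (%²).
σ_p = √6.1204 = 2.474%.
At 90%, z = 1.282.
VaR = 1.282 × 2.474% = 3.172%; on $7,500,000 that is $237,900.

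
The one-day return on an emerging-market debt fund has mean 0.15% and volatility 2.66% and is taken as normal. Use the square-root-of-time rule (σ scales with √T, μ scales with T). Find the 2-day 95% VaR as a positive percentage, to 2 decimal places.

At 95%, z = 1.645.
σ_{2d} = 2.66% × √2 = 3.762%; μ_{2d} = 2 × 0.15% = 0.300%.
VaR = −(0.300%) + 1.645 × 3.762% = 5.888%.

5.89%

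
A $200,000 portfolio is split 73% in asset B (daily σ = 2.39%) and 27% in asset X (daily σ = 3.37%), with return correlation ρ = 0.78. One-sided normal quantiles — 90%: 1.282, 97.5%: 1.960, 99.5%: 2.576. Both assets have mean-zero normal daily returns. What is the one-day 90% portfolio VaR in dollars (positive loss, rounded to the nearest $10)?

$6,460

σ_p² = 0.73²·2.39² + 0.27²·3.37² + 2·0.78·0.73·0.27·2.39·3.37 = 6.3484 (%²).
σ_p = √6.3484 = 2.520%.
VaR = 1.282 × 2.520% = 3.231%; on $200,000 that is $6,462.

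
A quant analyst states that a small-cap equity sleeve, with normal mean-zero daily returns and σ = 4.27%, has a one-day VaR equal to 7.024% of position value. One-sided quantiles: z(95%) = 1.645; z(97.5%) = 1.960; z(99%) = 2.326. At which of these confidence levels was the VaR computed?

Implied z = VaR/σ = 7.024 / 4.27 = 1.645.
This matches z(95%) = 1.645.

95%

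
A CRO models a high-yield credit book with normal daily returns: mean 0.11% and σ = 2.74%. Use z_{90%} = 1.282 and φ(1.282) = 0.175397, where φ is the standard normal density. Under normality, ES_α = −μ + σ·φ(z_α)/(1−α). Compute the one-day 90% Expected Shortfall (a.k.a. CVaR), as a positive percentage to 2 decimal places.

Tail multiplier: φ(z)/(1−α) = 0.175397 / 0.1 = 1.754.
ES = −(0.11%) + 2.74% × 1.754 = 4.696%.

4.70%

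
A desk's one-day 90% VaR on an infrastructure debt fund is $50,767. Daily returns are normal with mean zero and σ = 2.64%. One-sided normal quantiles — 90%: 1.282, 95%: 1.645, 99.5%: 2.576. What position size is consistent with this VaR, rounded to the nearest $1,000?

VaR as a fraction of value: z·σ = 1.282 × 2.64% = 3.38448%.
Position = $50,767 / 0.0338448 = $1,499,994.

$1,500,000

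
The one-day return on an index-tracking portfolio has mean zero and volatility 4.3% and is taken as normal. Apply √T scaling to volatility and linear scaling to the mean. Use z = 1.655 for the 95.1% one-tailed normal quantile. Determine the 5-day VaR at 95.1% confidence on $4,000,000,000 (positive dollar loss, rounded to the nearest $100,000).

$636,500,000

σ_{5d} = 4.3% × √5 = 9.615%.
VaR = 1.655 × 9.615% = 15.913%.
On $4,000,000,000: 0.15913 × $4,000,000,000 = $636,520,000.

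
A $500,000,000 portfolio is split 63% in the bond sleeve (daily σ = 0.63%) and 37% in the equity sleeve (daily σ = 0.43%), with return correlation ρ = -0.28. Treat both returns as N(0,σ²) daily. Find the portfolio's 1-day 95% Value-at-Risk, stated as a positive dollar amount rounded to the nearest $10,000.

σ_p² = 0.63²·0.63² + 0.37²·0.43² + 2·-0.28·0.63·0.37·0.63·0.43 = 0.1475 (%²).
σ_p = √0.1475 = 0.384%.
At 95%, z = 1.645.
VaR = 1.645 × 0.384% = 0.632%; on $500,000,000 that is $3,160,000.

$3,160,000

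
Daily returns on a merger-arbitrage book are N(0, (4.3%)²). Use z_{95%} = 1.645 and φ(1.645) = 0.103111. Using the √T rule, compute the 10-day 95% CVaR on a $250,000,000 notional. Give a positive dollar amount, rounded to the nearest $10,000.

$70,100,000

σ_{10d} = 4.3% × √10 = 13.598%.
ES multiplier = φ(z)/(1−α) = 0.103111/0.05 = 2.062.
ES = 13.598% × 2.062 = 28.039%; on $250,000,000: $70,097,500.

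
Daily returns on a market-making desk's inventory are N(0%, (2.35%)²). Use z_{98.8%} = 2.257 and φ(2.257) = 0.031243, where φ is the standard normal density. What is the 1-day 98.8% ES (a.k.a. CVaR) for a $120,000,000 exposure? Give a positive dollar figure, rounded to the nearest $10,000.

Tail multiplier: φ(z)/(1−α) = 0.031243 / 0.012 = 2.604.
ES = 2.35% × 2.604 = 6.119%.
On $120,000,000: 0.06119 × $120,000,000 = $7,342,800.

$7,340,000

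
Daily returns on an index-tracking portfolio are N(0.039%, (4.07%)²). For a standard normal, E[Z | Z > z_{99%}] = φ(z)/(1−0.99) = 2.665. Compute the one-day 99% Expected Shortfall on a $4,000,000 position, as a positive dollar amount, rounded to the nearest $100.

ES = −(0.039%) + 4.07% × 2.665 = 10.808%.
On $4,000,000: 0.10808 × $4,000,000 = $432,320.

$432,300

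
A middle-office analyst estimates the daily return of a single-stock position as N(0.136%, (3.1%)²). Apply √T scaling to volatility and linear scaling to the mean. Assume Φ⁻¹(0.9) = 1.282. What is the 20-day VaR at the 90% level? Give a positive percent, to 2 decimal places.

σ_{20d} = 3.1% × √20 = 13.864%; μ_{20d} = 20 × 0.136% = 2.720%.
VaR = −(2.720%) + 1.282 × 13.864% = 15.054%.

15.05%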